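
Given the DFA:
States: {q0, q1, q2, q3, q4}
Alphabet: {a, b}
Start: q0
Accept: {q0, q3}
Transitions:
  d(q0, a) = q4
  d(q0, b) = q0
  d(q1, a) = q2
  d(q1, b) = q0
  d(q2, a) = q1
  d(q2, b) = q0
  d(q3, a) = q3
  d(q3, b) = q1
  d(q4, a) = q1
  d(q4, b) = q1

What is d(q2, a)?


Looking up transition d(q2, a)

q1


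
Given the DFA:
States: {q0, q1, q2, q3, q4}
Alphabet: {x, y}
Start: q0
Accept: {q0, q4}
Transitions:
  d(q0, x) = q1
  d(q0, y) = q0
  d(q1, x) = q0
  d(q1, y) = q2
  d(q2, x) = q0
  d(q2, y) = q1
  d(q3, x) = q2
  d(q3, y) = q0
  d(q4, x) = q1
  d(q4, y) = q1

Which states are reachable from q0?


BFS from q0:
  layer 0: {q0}
  layer 1: {q1}
  layer 2: {q2}

{q0, q1, q2}


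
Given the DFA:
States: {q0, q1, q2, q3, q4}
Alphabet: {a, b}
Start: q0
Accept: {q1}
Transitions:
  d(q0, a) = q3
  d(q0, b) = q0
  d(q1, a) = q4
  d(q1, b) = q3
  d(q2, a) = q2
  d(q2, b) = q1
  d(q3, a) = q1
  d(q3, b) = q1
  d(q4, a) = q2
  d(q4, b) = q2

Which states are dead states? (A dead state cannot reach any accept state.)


Forward reachability from each state:
  q0 -> reaches accept state q1 (live)
  q1 -> reaches accept state q1 (live)
  q2 -> reaches accept state q1 (live)
  q3 -> reaches accept state q1 (live)
  q4 -> reaches accept state q1 (live)

None (all states can reach an accept state)


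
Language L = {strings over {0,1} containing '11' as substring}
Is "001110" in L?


'11' occurs at index 2

Yes, "001110" is in L


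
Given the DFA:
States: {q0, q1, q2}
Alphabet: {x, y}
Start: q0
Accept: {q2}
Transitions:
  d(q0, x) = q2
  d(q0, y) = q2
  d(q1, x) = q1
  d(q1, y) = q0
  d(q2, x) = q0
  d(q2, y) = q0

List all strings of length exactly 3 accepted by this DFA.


All strings of length 3: 8 total
Accepted: 8

"xxx", "xxy", "xyx", "xyy", "yxx", "yxy", "yyx", "yyy"


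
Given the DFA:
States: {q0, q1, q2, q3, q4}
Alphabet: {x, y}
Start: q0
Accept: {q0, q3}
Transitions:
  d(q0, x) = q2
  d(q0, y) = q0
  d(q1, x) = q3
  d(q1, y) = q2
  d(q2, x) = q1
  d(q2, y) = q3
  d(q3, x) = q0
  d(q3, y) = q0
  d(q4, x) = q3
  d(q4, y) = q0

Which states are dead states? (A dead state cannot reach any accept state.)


Forward reachability from each state:
  q0 -> reaches accept state q0 (live)
  q1 -> reaches accept state q0 (live)
  q2 -> reaches accept state q0 (live)
  q3 -> reaches accept state q0 (live)
  q4 -> reaches accept state q0 (live)

None (all states can reach an accept state)


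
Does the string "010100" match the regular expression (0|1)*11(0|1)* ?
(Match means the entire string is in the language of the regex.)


|string| = 6; first = '0'; last = '0'

No, "010100" does not match (0|1)*11(0|1)*


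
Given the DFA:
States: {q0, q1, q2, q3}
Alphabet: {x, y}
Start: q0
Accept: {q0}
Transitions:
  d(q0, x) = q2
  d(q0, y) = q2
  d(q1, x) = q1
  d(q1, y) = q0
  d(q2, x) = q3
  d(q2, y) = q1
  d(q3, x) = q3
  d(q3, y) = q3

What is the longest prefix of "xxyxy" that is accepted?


Run the DFA, marking each prefix where the state is accepting:
  "" -> q0 [accept]
  "x" -> q2 [reject]
  "xx" -> q3 [reject]
  "xxy" -> q3 [reject]
  "xxyx" -> q3 [reject]
  "xxyxy" -> q3 [reject]

""


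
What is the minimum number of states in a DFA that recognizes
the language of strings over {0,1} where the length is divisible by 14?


States track (length) mod 14.
Need 14 states: one per remainder 0..13; accept = remainder 0.

14


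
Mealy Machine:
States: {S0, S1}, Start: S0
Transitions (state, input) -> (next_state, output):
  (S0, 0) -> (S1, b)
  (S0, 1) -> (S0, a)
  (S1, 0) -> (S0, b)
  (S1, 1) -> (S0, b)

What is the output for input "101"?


Step-by-step:
  (S0, 1) -> (S0, a)
  (S0, 0) -> (S1, b)
  (S1, 1) -> (S0, b)

"abb"


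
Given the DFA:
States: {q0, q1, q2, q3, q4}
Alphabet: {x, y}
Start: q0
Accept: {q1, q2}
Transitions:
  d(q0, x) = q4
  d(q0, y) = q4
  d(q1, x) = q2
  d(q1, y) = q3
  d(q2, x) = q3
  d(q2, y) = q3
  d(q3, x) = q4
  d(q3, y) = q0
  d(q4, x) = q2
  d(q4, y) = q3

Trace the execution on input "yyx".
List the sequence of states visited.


Input: yyx
d(q0, y) = q4
d(q4, y) = q3
d(q3, x) = q4


q0 -> q4 -> q3 -> q4


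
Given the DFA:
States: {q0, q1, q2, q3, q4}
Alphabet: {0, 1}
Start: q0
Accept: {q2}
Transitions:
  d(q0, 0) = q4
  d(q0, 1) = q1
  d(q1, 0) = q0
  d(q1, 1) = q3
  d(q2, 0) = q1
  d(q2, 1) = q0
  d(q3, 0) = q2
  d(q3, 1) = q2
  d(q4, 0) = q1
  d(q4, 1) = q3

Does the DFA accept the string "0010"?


Trace: q0 -> q4 -> q1 -> q3 -> q2
Final state: q2
Accept states: {q2}

Yes, accepted (final state q2 is an accept state)


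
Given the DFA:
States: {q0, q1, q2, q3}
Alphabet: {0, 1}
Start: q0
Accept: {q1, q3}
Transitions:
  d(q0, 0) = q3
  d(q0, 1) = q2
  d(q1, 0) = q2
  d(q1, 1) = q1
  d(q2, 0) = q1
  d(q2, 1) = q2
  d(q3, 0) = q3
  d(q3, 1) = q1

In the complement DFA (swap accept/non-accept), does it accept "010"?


Trace: q0 -> q3 -> q1 -> q2
Final: q2
Original accept: {q1, q3}
Complement: q2 is not in original accept

Yes, complement accepts (original rejects)


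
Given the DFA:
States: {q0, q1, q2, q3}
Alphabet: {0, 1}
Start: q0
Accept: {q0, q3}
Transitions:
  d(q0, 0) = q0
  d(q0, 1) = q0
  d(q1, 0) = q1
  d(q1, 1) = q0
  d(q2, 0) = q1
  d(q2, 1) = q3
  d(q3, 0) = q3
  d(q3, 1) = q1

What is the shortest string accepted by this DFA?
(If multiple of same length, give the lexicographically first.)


BFS by string length (lex-first path to each state shown):
  len 0: q0<-""
Found accept state at length 0.

"" (empty string)


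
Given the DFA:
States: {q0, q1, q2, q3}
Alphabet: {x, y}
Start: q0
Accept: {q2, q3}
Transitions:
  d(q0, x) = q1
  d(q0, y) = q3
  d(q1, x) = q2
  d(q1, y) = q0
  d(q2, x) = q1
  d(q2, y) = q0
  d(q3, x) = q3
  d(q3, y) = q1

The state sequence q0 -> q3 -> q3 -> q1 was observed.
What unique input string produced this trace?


Trace back each transition to find the symbol:
  q0 --[y]--> q3
  q3 --[x]--> q3
  q3 --[y]--> q1

"yxy"


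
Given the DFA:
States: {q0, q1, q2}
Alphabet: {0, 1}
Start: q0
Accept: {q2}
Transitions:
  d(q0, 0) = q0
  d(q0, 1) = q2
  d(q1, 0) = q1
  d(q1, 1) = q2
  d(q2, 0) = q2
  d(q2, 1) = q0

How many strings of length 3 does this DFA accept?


Enumerating all length-3 strings:
  "000" -> q0 [reject]
  "001" -> q2 [accept]
  "010" -> q2 [accept]
  "011" -> q0 [reject]
  "100" -> q2 [accept]
  "101" -> q0 [reject]
  "110" -> q0 [reject]
  "111" -> q2 [accept]

4 out of 8


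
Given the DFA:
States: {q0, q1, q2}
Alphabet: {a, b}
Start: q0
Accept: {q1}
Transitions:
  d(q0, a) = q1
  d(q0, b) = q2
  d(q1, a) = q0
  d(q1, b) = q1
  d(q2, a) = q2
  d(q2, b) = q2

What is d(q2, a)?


Looking up transition d(q2, a)

q2


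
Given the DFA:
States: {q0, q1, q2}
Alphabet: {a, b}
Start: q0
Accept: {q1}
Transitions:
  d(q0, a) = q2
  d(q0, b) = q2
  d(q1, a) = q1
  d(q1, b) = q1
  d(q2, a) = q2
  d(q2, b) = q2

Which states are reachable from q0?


BFS from q0:
  layer 0: {q0}
  layer 1: {q2}

{q0, q2}


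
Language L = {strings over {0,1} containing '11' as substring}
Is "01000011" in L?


'11' occurs at index 6

Yes, "01000011" is in L


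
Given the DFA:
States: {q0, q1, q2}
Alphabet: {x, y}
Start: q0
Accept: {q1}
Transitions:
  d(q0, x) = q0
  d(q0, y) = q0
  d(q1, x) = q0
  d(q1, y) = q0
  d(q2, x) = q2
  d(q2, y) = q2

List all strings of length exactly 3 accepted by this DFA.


All strings of length 3: 8 total
Accepted: 0

None


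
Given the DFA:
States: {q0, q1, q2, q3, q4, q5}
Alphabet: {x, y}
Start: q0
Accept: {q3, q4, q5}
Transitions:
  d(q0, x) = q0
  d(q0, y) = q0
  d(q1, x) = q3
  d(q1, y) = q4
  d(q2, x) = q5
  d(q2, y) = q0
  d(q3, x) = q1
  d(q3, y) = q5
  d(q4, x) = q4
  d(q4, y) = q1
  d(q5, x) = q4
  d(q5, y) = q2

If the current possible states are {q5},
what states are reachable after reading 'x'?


Apply transition on 'x' from each current state:
  d(q5, x) = q4

{q4}


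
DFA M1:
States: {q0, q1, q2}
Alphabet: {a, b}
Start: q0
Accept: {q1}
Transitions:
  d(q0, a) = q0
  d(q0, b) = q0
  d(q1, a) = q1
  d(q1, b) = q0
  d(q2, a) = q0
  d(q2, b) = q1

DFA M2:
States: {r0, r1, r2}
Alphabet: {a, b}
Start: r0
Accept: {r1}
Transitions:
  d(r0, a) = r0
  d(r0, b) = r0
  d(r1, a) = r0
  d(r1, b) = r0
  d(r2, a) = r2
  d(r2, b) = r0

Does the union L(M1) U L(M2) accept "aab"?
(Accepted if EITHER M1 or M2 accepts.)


M1: final=q0 accepted=False
M2: final=r0 accepted=False

No, union rejects (neither accepts)


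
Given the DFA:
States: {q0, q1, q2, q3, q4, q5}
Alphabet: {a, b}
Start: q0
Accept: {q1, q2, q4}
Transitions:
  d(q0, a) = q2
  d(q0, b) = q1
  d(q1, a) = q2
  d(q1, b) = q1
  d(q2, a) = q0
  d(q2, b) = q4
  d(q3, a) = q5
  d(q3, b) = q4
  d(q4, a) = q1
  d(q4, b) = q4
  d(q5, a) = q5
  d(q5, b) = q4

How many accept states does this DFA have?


Accept states listed: {q1, q2, q4}
Counting: q1(1) q2(2) q4(3)

3


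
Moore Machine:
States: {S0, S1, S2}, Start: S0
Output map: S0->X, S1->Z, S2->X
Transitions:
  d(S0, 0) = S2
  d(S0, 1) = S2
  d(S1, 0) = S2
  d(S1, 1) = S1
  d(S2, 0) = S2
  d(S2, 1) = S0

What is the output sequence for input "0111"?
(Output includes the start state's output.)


Start: S0 (output X)
  --0--> S2 (output X)
  --1--> S0 (output X)
  --1--> S2 (output X)
  --1--> S0 (output X)

"XXXXX"


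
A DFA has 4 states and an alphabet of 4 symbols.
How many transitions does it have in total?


Each state has exactly one transition per symbol.
4 * 4 = 16

16


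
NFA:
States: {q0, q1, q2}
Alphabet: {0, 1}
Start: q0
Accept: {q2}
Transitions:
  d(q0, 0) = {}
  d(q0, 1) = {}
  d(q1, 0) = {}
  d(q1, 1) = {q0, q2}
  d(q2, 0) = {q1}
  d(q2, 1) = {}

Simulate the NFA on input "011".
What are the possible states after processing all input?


Start: {q0}
  --0--> {}
  --1--> {}
  --1--> {}

{} (empty set, no valid transitions)


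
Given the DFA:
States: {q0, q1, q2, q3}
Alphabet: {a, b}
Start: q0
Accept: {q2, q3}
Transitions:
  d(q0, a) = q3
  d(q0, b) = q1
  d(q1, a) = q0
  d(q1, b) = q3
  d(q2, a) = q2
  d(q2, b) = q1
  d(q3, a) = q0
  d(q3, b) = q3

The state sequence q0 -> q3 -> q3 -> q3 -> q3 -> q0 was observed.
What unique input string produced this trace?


Trace back each transition to find the symbol:
  q0 --[a]--> q3
  q3 --[b]--> q3
  q3 --[b]--> q3
  q3 --[b]--> q3
  q3 --[a]--> q0

"abbba"


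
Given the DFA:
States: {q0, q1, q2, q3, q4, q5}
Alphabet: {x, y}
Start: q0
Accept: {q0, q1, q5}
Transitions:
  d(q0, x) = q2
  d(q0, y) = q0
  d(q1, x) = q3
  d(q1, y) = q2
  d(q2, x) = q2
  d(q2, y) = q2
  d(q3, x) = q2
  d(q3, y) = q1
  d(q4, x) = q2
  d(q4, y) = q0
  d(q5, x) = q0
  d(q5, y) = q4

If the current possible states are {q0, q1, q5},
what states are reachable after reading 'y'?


Apply transition on 'y' from each current state:
  d(q0, y) = q0
  d(q1, y) = q2
  d(q5, y) = q4

{q0, q2, q4}


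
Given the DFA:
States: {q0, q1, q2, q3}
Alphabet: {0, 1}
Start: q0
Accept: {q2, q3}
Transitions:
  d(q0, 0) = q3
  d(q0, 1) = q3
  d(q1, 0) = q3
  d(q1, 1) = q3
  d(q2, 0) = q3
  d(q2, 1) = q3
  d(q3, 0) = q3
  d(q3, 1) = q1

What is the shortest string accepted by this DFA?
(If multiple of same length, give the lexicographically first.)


BFS by string length (lex-first path to each state shown):
  len 0: q0<-""
  len 1: q3<-"0"
Found accept state at length 1.

"0"


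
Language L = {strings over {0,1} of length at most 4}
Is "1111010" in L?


length = 7

No, "1111010" is not in L


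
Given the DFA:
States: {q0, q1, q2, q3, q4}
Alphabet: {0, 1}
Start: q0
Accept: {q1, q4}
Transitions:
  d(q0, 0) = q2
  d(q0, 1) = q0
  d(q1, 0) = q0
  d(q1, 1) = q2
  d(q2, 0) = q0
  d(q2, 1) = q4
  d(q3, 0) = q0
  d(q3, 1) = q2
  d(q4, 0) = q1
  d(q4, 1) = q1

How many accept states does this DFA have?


Accept states listed: {q1, q4}
Counting: q1(1) q4(2)

2


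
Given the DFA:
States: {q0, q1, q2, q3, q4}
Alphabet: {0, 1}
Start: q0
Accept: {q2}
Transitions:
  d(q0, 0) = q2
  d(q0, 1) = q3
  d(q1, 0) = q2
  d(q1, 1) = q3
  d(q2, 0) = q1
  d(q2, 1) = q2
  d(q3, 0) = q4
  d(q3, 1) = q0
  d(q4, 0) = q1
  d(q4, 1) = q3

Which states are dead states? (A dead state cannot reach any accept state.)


Forward reachability from each state:
  q0 -> reaches accept state q2 (live)
  q1 -> reaches accept state q2 (live)
  q2 -> reaches accept state q2 (live)
  q3 -> reaches accept state q2 (live)
  q4 -> reaches accept state q2 (live)

None (all states can reach an accept state)


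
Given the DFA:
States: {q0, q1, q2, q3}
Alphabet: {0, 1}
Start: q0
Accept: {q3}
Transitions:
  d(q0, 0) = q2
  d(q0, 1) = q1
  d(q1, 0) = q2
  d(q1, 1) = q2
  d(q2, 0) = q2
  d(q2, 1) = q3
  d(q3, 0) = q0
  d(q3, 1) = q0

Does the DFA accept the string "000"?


Trace: q0 -> q2 -> q2 -> q2
Final state: q2
Accept states: {q3}

No, rejected (final state q2 is not an accept state)


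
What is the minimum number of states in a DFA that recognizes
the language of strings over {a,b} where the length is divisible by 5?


States track (length) mod 5.
Need 5 states: one per remainder 0..4; accept = remainder 0.

5


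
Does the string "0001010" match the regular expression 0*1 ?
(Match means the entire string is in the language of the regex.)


|string| = 7; first = '0'; last = '0'

No, "0001010" does not match 0*1


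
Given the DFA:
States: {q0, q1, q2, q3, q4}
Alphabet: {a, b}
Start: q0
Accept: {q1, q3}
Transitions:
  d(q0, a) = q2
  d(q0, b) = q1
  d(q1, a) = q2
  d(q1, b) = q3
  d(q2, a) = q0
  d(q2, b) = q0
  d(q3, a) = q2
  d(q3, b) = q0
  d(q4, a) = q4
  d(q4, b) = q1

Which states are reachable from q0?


BFS from q0:
  layer 0: {q0}
  layer 1: {q1, q2}
  layer 2: {q3}

{q0, q1, q2, q3}


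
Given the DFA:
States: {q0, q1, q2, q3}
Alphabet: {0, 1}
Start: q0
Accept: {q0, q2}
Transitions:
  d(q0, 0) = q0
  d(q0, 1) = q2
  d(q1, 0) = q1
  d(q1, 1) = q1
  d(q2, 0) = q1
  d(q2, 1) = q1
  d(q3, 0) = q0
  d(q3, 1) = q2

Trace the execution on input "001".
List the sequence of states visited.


Input: 001
d(q0, 0) = q0
d(q0, 0) = q0
d(q0, 1) = q2


q0 -> q0 -> q0 -> q2


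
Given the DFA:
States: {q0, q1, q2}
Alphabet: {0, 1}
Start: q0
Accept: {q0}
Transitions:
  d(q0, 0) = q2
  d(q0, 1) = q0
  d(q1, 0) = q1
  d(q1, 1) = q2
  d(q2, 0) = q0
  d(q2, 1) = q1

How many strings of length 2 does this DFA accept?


Enumerating all length-2 strings:
  "00" -> q0 [accept]
  "01" -> q1 [reject]
  "10" -> q2 [reject]
  "11" -> q0 [accept]

2 out of 4


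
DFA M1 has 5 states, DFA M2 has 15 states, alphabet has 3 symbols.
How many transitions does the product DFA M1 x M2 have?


Product DFA has 5 * 15 = 75 states.
Each has 3 transitions: 75 * 3 = 225

225


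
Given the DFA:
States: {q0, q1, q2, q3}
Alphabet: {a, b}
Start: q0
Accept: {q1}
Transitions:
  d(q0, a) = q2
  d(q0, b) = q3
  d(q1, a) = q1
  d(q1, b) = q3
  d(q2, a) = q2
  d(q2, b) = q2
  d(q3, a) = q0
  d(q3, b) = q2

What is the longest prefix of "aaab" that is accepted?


Run the DFA, marking each prefix where the state is accepting:
  "" -> q0 [reject]
  "a" -> q2 [reject]
  "aa" -> q2 [reject]
  "aaa" -> q2 [reject]
  "aaab" -> q2 [reject]

No prefix is accepted


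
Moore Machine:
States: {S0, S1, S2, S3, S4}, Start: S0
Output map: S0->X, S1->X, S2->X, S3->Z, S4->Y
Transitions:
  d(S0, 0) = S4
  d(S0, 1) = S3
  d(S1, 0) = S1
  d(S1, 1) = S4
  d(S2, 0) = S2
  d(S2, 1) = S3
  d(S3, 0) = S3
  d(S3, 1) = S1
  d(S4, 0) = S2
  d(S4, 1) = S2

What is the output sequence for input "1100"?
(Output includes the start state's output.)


Start: S0 (output X)
  --1--> S3 (output Z)
  --1--> S1 (output X)
  --0--> S1 (output X)
  --0--> S1 (output X)

"XZXXX"


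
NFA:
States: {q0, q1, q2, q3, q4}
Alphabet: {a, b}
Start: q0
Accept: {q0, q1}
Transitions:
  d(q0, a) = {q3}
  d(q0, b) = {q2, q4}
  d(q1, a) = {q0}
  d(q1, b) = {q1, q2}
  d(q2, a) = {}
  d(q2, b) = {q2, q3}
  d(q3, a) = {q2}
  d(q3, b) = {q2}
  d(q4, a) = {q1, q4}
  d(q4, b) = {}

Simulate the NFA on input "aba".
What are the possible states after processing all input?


Start: {q0}
  --a--> {q3}
  --b--> {q2}
  --a--> {}

{} (empty set, no valid transitions)


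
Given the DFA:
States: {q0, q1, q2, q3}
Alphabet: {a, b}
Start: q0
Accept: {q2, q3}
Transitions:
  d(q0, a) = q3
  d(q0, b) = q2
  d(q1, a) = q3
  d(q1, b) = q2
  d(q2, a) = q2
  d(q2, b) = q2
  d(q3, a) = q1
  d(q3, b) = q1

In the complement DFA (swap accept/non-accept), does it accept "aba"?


Trace: q0 -> q3 -> q1 -> q3
Final: q3
Original accept: {q2, q3}
Complement: q3 is in original accept

No, complement rejects (original accepts)


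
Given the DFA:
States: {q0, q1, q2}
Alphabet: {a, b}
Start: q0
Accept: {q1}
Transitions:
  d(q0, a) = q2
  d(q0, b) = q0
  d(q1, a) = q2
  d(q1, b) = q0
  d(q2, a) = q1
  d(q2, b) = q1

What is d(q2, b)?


Looking up transition d(q2, b)

q1


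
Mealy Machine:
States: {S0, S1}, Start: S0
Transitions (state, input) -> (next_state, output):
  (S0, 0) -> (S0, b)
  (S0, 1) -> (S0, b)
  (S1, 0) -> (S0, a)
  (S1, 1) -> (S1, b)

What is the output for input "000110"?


Step-by-step:
  (S0, 0) -> (S0, b)
  (S0, 0) -> (S0, b)
  (S0, 0) -> (S0, b)
  (S0, 1) -> (S0, b)
  (S0, 1) -> (S0, b)
  (S0, 0) -> (S0, b)

"bbbbbb"


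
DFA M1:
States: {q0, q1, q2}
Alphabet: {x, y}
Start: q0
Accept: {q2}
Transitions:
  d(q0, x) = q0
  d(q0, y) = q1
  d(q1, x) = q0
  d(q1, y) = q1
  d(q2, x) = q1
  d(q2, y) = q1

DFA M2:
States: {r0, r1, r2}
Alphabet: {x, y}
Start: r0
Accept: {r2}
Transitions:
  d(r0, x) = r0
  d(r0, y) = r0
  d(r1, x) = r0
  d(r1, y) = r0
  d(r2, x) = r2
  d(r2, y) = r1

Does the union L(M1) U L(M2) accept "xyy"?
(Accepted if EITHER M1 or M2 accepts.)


M1: final=q1 accepted=False
M2: final=r0 accepted=False

No, union rejects (neither accepts)


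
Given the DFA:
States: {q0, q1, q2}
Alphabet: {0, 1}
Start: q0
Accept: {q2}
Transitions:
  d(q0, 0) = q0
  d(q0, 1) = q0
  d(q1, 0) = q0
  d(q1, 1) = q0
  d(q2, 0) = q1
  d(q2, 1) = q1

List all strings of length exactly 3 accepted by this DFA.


All strings of length 3: 8 total
Accepted: 0

None


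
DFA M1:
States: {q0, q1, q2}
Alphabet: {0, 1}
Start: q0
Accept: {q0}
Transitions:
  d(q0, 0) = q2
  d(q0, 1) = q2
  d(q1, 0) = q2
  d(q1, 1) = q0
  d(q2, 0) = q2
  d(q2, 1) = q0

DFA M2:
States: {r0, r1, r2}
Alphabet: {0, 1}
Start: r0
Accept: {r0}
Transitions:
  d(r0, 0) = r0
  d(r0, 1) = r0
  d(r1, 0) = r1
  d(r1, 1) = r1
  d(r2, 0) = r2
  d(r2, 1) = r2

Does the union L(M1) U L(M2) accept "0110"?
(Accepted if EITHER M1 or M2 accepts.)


M1: final=q2 accepted=False
M2: final=r0 accepted=True

Yes, union accepts


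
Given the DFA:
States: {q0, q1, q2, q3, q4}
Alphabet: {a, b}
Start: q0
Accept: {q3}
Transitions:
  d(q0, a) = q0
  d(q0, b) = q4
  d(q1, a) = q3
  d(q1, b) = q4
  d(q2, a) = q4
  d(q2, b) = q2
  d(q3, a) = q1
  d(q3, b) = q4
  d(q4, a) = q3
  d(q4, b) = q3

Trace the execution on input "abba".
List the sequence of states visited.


Input: abba
d(q0, a) = q0
d(q0, b) = q4
d(q4, b) = q3
d(q3, a) = q1


q0 -> q0 -> q4 -> q3 -> q1


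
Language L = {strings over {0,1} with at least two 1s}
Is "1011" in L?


count('1') = 3

Yes, "1011" is in L


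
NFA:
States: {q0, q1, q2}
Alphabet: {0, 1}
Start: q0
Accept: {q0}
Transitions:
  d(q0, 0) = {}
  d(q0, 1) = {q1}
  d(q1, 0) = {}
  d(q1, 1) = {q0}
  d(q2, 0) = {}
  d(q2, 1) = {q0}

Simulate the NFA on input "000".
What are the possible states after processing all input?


Start: {q0}
  --0--> {}
  --0--> {}
  --0--> {}

{} (empty set, no valid transitions)


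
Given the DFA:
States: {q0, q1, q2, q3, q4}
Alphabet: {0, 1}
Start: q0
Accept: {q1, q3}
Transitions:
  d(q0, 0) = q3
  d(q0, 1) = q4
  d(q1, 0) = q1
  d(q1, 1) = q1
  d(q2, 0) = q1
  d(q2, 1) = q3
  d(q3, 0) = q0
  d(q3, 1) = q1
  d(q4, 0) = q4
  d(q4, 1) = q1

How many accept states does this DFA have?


Accept states listed: {q1, q3}
Counting: q1(1) q3(2)

2


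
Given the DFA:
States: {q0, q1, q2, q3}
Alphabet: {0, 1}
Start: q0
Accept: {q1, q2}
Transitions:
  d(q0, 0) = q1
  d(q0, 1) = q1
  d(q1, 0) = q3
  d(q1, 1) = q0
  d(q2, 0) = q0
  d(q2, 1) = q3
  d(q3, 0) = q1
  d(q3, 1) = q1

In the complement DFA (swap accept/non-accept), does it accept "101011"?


Trace: q0 -> q1 -> q3 -> q1 -> q3 -> q1 -> q0
Final: q0
Original accept: {q1, q2}
Complement: q0 is not in original accept

Yes, complement accepts (original rejects)


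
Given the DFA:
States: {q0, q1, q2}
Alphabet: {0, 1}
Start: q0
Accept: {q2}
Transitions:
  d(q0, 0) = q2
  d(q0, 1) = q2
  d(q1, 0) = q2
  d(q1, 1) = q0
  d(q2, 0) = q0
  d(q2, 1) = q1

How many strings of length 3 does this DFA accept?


Enumerating all length-3 strings:
  "000" -> q2 [accept]
  "001" -> q2 [accept]
  "010" -> q2 [accept]
  "011" -> q0 [reject]
  "100" -> q2 [accept]
  "101" -> q2 [accept]
  "110" -> q2 [accept]
  "111" -> q0 [reject]

6 out of 8


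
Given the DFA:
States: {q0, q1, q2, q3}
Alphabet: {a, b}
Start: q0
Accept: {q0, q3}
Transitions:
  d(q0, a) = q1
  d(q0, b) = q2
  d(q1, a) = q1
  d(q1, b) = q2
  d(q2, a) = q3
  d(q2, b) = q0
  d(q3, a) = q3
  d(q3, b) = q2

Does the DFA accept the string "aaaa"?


Trace: q0 -> q1 -> q1 -> q1 -> q1
Final state: q1
Accept states: {q0, q3}

No, rejected (final state q1 is not an accept state)


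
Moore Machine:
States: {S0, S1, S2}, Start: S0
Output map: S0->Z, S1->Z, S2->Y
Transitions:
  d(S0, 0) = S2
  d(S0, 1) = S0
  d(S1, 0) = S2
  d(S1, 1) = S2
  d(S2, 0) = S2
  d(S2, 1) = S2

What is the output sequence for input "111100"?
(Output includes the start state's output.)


Start: S0 (output Z)
  --1--> S0 (output Z)
  --1--> S0 (output Z)
  --1--> S0 (output Z)
  --1--> S0 (output Z)
  --0--> S2 (output Y)
  --0--> S2 (output Y)

"ZZZZZYY"


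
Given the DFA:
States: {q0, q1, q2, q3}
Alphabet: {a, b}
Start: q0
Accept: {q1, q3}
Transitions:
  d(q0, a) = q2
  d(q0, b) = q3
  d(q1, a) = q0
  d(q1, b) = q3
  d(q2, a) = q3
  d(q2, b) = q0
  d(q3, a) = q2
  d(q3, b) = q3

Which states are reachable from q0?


BFS from q0:
  layer 0: {q0}
  layer 1: {q2, q3}

{q0, q2, q3}


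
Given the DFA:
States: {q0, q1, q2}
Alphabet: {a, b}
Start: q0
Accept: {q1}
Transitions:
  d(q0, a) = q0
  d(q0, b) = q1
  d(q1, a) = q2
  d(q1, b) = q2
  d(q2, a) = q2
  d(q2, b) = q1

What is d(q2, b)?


Looking up transition d(q2, b)

q1


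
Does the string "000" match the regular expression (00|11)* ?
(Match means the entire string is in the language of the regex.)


|string| = 3; first = '0'; last = '0'

No, "000" does not match (00|11)*


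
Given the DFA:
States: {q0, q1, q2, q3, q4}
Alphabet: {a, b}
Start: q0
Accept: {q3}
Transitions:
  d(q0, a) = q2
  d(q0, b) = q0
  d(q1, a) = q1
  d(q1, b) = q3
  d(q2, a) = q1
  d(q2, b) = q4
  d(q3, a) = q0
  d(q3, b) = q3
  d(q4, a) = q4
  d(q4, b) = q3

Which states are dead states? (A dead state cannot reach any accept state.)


Forward reachability from each state:
  q0 -> reaches accept state q3 (live)
  q1 -> reaches accept state q3 (live)
  q2 -> reaches accept state q3 (live)
  q3 -> reaches accept state q3 (live)
  q4 -> reaches accept state q3 (live)

None (all states can reach an accept state)


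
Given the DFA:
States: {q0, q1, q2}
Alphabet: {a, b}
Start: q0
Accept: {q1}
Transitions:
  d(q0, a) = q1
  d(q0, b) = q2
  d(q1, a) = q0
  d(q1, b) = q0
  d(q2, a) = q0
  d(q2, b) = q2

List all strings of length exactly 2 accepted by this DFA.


All strings of length 2: 4 total
Accepted: 0

None


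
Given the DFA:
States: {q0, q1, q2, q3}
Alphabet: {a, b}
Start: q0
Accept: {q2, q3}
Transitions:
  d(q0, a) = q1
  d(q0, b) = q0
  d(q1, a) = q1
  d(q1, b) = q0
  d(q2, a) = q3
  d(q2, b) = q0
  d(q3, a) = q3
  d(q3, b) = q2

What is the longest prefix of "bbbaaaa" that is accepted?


Run the DFA, marking each prefix where the state is accepting:
  "" -> q0 [reject]
  "b" -> q0 [reject]
  "bb" -> q0 [reject]
  "bbb" -> q0 [reject]
  "bbba" -> q1 [reject]
  "bbbaa" -> q1 [reject]
  "bbbaaa" -> q1 [reject]
  "bbbaaaa" -> q1 [reject]

No prefix is accepted


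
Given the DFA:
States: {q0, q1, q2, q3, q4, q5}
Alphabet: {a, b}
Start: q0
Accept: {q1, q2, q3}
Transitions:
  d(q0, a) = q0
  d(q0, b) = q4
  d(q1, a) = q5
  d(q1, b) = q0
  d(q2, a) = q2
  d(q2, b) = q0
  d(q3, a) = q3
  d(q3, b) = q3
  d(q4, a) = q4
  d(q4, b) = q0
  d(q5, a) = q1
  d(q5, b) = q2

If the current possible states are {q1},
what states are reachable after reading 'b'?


Apply transition on 'b' from each current state:
  d(q1, b) = q0

{q0}


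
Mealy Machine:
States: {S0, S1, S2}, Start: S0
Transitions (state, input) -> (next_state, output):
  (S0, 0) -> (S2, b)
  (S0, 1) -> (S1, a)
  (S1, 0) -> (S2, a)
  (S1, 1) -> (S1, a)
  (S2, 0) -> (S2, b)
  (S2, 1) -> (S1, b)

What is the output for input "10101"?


Step-by-step:
  (S0, 1) -> (S1, a)
  (S1, 0) -> (S2, a)
  (S2, 1) -> (S1, b)
  (S1, 0) -> (S2, a)
  (S2, 1) -> (S1, b)

"aabab"


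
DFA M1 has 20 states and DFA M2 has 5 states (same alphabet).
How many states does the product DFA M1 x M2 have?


Product construction pairs every M1 state with every M2 state.
20 * 5 = 100

100


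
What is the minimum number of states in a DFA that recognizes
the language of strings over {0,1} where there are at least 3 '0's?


States: count = 0, 1, ..., 2, and a final '>= 3' state.
Total: 3 + 1 = 4. Accept = '>= 3' state.

4


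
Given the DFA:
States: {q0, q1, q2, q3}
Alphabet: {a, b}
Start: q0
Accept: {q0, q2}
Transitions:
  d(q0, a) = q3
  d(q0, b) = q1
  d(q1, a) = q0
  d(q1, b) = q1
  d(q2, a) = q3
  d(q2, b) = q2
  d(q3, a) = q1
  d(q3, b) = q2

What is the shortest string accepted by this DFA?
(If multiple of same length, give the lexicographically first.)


BFS by string length (lex-first path to each state shown):
  len 0: q0<-""
Found accept state at length 0.

"" (empty string)


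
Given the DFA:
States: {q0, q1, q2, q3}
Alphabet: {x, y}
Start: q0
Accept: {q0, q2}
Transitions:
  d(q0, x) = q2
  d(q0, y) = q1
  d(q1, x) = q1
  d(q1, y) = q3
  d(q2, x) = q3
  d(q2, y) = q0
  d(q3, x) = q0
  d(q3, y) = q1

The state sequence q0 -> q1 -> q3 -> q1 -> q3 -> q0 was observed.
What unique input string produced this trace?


Trace back each transition to find the symbol:
  q0 --[y]--> q1
  q1 --[y]--> q3
  q3 --[y]--> q1
  q1 --[y]--> q3
  q3 --[x]--> q0

"yyyyx"


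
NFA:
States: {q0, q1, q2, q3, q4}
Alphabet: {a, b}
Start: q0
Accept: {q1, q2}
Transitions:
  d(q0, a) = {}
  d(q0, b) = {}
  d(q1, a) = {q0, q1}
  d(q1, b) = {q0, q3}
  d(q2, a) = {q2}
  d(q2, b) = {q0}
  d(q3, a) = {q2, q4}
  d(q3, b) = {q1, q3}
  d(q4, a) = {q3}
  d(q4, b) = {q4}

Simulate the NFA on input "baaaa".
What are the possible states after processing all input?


Start: {q0}
  --b--> {}
  --a--> {}
  --a--> {}
  --a--> {}
  --a--> {}

{} (empty set, no valid transitions)


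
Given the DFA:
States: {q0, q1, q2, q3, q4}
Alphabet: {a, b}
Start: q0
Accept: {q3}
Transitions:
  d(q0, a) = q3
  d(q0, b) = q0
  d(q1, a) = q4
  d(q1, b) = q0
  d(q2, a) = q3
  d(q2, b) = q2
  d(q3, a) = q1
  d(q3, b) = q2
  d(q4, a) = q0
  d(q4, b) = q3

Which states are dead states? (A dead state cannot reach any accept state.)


Forward reachability from each state:
  q0 -> reaches accept state q3 (live)
  q1 -> reaches accept state q3 (live)
  q2 -> reaches accept state q3 (live)
  q3 -> reaches accept state q3 (live)
  q4 -> reaches accept state q3 (live)

None (all states can reach an accept state)


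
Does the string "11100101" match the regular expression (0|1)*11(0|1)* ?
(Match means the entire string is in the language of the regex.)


|string| = 8; first = '1'; last = '1'

Yes, "11100101" matches (0|1)*11(0|1)*


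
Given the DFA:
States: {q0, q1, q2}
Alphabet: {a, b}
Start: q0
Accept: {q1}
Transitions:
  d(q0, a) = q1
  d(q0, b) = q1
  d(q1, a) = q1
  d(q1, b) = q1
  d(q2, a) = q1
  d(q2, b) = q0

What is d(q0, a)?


Looking up transition d(q0, a)

q1


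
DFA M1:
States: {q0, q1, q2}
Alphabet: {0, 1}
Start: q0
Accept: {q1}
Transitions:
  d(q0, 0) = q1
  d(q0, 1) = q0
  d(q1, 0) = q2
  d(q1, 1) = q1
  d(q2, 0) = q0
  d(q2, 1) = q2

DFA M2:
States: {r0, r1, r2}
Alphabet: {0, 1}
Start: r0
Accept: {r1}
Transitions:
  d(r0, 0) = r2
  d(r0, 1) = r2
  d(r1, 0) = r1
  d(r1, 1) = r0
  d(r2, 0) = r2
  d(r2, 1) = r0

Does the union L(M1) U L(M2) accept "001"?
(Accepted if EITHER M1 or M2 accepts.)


M1: final=q2 accepted=False
M2: final=r0 accepted=False

No, union rejects (neither accepts)


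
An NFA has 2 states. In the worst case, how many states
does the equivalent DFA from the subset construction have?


Subset construction: one DFA state per subset of NFA states.
2^2 = 4

4


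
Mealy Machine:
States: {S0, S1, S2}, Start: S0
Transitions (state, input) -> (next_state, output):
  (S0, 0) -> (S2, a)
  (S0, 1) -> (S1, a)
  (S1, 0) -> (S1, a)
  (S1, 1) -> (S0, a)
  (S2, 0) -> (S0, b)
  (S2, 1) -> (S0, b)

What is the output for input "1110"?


Step-by-step:
  (S0, 1) -> (S1, a)
  (S1, 1) -> (S0, a)
  (S0, 1) -> (S1, a)
  (S1, 0) -> (S1, a)

"aaaa"


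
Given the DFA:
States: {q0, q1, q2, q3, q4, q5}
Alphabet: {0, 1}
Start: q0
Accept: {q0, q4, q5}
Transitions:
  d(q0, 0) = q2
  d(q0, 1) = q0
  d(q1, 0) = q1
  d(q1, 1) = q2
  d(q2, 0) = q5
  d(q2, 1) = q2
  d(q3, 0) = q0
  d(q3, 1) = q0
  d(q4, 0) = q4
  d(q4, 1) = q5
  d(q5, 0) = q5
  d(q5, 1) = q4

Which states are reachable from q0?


BFS from q0:
  layer 0: {q0}
  layer 1: {q2}
  layer 2: {q5}
  layer 3: {q4}

{q0, q2, q4, q5}


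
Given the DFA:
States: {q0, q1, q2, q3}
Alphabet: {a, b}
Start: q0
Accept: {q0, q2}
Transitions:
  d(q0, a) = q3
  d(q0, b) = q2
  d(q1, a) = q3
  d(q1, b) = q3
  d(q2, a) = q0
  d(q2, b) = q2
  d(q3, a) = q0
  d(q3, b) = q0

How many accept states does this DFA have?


Accept states listed: {q0, q2}
Counting: q0(1) q2(2)

2


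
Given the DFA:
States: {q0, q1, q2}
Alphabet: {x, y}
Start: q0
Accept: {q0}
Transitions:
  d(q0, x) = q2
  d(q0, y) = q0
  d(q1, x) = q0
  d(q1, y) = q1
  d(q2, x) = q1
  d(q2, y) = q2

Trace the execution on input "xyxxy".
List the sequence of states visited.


Input: xyxxy
d(q0, x) = q2
d(q2, y) = q2
d(q2, x) = q1
d(q1, x) = q0
d(q0, y) = q0


q0 -> q2 -> q2 -> q1 -> q0 -> q0


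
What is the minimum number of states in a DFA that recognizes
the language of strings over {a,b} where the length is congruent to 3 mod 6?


States track (length) mod 6.
Need 6 states: one per remainder 0..5; accept = remainder 3.

6


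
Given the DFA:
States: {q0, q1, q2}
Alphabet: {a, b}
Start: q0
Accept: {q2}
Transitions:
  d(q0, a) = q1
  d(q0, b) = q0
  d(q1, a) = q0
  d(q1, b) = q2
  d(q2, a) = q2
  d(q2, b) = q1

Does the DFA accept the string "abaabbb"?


Trace: q0 -> q1 -> q2 -> q2 -> q2 -> q1 -> q2 -> q1
Final state: q1
Accept states: {q2}

No, rejected (final state q1 is not an accept state)


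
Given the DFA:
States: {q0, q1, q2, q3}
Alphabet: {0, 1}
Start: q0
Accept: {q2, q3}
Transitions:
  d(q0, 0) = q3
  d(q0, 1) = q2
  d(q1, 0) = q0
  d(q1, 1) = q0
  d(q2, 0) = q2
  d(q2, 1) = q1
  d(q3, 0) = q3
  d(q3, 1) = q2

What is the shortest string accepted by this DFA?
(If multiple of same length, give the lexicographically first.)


BFS by string length (lex-first path to each state shown):
  len 0: q0<-""
  len 1: q2<-"1", q3<-"0"
Found accept state at length 1.

"0"


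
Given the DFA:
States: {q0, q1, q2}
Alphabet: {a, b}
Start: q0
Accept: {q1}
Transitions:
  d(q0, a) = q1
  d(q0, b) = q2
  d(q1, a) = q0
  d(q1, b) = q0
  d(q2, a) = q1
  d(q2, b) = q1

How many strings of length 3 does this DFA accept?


Enumerating all length-3 strings:
  "aaa" -> q1 [accept]
  "aab" -> q2 [reject]
  "aba" -> q1 [accept]
  "abb" -> q2 [reject]
  "baa" -> q0 [reject]
  "bab" -> q0 [reject]
  "bba" -> q0 [reject]
  "bbb" -> q0 [reject]

2 out of 8


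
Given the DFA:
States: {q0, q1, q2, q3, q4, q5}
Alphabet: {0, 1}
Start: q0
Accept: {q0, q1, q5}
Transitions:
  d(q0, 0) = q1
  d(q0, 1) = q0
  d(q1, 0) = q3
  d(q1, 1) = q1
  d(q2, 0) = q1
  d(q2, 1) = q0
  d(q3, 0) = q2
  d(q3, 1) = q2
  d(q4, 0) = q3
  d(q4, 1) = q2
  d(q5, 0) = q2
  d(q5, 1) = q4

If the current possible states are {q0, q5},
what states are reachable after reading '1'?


Apply transition on '1' from each current state:
  d(q0, 1) = q0
  d(q5, 1) = q4

{q0, q4}


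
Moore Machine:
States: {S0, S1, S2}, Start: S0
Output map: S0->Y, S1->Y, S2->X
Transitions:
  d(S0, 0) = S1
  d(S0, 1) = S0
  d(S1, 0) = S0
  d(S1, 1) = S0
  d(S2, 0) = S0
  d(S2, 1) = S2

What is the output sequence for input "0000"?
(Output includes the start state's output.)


Start: S0 (output Y)
  --0--> S1 (output Y)
  --0--> S0 (output Y)
  --0--> S1 (output Y)
  --0--> S0 (output Y)

"YYYYY"


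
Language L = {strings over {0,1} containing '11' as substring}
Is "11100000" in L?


'11' occurs at index 0

Yes, "11100000" is in L


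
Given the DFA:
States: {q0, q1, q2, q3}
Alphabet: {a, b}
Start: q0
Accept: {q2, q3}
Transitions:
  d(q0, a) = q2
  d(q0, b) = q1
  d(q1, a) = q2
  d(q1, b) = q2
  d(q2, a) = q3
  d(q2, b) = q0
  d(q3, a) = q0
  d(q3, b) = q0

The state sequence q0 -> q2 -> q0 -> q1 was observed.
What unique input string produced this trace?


Trace back each transition to find the symbol:
  q0 --[a]--> q2
  q2 --[b]--> q0
  q0 --[b]--> q1

"abb"


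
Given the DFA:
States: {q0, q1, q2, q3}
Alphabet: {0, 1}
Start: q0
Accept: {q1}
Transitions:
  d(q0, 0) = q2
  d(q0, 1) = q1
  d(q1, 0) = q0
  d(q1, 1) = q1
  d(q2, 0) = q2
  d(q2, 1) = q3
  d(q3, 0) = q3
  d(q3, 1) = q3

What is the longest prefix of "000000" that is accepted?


Run the DFA, marking each prefix where the state is accepting:
  "" -> q0 [reject]
  "0" -> q2 [reject]
  "00" -> q2 [reject]
  "000" -> q2 [reject]
  "0000" -> q2 [reject]
  "00000" -> q2 [reject]
  "000000" -> q2 [reject]

No prefix is accepted


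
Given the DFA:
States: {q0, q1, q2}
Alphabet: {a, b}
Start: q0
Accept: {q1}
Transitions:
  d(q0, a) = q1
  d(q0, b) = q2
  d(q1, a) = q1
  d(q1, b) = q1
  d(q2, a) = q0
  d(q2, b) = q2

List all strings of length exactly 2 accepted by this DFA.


All strings of length 2: 4 total
Accepted: 2

"aa", "ab"


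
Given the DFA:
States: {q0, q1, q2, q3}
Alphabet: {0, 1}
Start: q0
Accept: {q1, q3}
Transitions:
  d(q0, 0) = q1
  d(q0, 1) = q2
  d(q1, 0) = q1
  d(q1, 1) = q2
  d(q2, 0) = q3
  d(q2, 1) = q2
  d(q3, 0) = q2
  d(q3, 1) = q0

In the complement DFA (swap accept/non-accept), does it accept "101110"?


Trace: q0 -> q2 -> q3 -> q0 -> q2 -> q2 -> q3
Final: q3
Original accept: {q1, q3}
Complement: q3 is in original accept

No, complement rejects (original accepts)


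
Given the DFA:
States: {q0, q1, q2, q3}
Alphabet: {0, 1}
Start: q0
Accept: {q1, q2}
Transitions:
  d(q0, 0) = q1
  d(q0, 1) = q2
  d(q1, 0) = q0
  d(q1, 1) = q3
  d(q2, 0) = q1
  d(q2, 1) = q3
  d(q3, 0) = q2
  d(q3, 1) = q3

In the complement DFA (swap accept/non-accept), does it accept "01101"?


Trace: q0 -> q1 -> q3 -> q3 -> q2 -> q3
Final: q3
Original accept: {q1, q2}
Complement: q3 is not in original accept

Yes, complement accepts (original rejects)


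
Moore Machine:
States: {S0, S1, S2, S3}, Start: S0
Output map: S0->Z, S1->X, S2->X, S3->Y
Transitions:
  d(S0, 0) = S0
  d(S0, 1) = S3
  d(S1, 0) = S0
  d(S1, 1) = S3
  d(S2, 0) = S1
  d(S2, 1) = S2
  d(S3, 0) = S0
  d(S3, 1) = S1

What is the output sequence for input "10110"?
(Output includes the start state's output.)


Start: S0 (output Z)
  --1--> S3 (output Y)
  --0--> S0 (output Z)
  --1--> S3 (output Y)
  --1--> S1 (output X)
  --0--> S0 (output Z)

"ZYZYXZ"


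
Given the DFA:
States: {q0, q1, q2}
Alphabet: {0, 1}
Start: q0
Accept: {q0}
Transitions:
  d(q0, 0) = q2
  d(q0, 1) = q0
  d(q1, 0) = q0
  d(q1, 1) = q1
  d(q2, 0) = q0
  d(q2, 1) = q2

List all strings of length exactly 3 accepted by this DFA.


All strings of length 3: 8 total
Accepted: 4

"001", "010", "100", "111"


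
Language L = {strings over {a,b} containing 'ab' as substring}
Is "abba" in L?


'ab' occurs at index 0

Yes, "abba" is in L


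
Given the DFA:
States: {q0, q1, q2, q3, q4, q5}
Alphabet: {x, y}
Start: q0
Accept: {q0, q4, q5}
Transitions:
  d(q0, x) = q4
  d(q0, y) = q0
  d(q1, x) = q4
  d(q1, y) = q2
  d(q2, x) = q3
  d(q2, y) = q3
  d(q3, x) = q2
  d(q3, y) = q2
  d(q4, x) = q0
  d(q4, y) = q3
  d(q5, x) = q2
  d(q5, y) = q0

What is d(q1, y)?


Looking up transition d(q1, y)

q2


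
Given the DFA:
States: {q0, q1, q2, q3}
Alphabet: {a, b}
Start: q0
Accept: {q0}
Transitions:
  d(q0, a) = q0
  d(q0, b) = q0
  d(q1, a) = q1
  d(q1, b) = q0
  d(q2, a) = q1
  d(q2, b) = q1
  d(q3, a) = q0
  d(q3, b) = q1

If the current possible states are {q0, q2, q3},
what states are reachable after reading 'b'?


Apply transition on 'b' from each current state:
  d(q0, b) = q0
  d(q2, b) = q1
  d(q3, b) = q1

{q0, q1}


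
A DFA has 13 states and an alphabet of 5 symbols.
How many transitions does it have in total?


Each state has exactly one transition per symbol.
13 * 5 = 65

65


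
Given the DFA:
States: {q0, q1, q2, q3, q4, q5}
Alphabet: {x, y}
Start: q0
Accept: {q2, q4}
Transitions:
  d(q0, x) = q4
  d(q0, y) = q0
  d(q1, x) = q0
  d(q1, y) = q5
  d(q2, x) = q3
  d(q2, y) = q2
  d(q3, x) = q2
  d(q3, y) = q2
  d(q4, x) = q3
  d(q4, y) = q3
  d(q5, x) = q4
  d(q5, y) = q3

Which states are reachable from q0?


BFS from q0:
  layer 0: {q0}
  layer 1: {q4}
  layer 2: {q3}
  layer 3: {q2}

{q0, q2, q3, q4}


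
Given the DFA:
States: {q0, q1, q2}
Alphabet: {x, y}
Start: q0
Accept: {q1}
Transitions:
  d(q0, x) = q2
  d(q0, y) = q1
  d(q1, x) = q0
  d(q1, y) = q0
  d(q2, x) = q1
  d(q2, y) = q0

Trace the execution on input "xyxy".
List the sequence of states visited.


Input: xyxy
d(q0, x) = q2
d(q2, y) = q0
d(q0, x) = q2
d(q2, y) = q0


q0 -> q2 -> q0 -> q2 -> q0


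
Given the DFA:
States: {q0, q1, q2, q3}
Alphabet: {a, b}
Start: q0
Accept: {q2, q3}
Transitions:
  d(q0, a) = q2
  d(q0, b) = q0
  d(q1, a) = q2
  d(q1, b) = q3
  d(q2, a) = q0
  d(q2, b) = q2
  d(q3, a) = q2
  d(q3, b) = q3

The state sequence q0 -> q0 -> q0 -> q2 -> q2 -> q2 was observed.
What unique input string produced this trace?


Trace back each transition to find the symbol:
  q0 --[b]--> q0
  q0 --[b]--> q0
  q0 --[a]--> q2
  q2 --[b]--> q2
  q2 --[b]--> q2

"bbabb"


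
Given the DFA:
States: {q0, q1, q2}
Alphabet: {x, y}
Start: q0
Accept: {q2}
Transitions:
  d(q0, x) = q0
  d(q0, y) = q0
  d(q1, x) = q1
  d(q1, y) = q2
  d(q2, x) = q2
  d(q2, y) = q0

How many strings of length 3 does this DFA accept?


Enumerating all length-3 strings:
  "xxx" -> q0 [reject]
  "xxy" -> q0 [reject]
  "xyx" -> q0 [reject]
  "xyy" -> q0 [reject]
  "yxx" -> q0 [reject]
  "yxy" -> q0 [reject]
  "yyx" -> q0 [reject]
  "yyy" -> q0 [reject]

0 out of 8


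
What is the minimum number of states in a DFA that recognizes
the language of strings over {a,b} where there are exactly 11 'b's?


States: count = 0, 1, ..., 11 (that's 12 states), plus a dead state for count > 11.
Total: 12 + 1 = 13. Accept = count-11 state.

13


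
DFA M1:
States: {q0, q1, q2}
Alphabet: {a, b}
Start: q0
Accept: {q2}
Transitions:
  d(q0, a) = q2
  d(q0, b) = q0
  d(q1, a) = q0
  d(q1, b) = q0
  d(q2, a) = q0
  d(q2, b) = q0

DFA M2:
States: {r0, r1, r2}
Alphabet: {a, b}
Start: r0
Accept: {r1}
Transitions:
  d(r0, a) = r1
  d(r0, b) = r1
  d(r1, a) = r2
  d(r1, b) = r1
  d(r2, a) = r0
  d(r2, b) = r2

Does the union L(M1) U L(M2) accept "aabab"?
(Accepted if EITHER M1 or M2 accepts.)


M1: final=q0 accepted=False
M2: final=r1 accepted=True

Yes, union accepts


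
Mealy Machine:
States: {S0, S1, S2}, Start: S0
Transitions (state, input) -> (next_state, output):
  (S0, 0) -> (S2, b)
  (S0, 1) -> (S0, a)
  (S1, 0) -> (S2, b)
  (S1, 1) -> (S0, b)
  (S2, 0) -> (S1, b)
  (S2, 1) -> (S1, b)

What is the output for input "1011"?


Step-by-step:
  (S0, 1) -> (S0, a)
  (S0, 0) -> (S2, b)
  (S2, 1) -> (S1, b)
  (S1, 1) -> (S0, b)

"abbb"


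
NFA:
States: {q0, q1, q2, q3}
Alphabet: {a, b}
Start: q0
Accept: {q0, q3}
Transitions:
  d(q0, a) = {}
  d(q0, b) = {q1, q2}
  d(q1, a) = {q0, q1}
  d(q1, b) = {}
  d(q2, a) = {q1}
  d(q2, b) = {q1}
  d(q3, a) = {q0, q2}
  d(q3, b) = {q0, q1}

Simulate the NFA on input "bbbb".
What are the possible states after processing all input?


Start: {q0}
  --b--> {q1, q2}
  --b--> {q1}
  --b--> {}
  --b--> {}

{} (empty set, no valid transitions)
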